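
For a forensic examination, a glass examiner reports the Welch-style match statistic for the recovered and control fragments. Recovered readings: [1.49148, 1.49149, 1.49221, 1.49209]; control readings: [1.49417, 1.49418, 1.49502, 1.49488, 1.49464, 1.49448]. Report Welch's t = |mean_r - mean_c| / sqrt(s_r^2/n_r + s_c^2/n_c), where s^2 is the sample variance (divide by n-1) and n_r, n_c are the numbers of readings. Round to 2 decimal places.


Welch's t-criterion for glass RI comparison:
Recovered mean = sum / n_r = 5.96727 / 4 = 1.4918175
Control mean = sum / n_c = 8.96737 / 6 = 1.4945617
Recovered sample variance s_r^2 = 1.49825e-07
Control sample variance s_c^2 = 1.24657e-07
Welch SE (unpooled) = sqrt(s_r^2/n_r + s_c^2/n_c) = sqrt(3.74563e-08 + 2.07761e-08) = sqrt(5.82324e-08) = 0.000241314
|mean_r - mean_c| = 0.00274417
t = 0.00274417 / 0.000241314 = 11.37

11.37


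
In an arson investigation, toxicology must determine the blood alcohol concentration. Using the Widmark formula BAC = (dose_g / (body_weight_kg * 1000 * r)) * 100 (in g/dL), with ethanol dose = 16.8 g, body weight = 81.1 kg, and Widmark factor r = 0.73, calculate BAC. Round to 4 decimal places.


Applying the Widmark formula:
BAC = (dose_g / (body_wt * 1000 * r)) * 100
Denominator = 81.1 * 1000 * 0.73 = 59203
BAC = (16.8 / 59203) * 100
BAC = 0.0284 g/dL

0.0284


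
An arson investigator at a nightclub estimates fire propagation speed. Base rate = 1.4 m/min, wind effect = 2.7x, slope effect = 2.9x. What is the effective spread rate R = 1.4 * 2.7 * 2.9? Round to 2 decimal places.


Fire spread rate calculation:
R = R0 * wind_factor * slope_factor
= 1.4 * 2.7 * 2.9
= 3.78 * 2.9
= 10.96 m/min

10.96


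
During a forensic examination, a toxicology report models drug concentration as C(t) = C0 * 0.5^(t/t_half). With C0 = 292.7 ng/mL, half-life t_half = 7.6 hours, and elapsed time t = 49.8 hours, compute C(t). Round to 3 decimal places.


Drug concentration decay:
Number of half-lives = t / t_half = 49.8 / 7.6 = 6.552632
Decay factor = 0.5^6.552632 = 0.01065274
C(t) = 292.7 * 0.01065274 = 3.118 ng/mL

3.118


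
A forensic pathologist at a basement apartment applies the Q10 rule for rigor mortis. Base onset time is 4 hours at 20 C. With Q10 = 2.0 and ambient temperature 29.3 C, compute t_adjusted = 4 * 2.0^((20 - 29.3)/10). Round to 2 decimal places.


Rigor mortis time adjustment:
Exponent = (T_ref - T_actual) / 10 = (20 - 29.3) / 10 = -0.93
Q10 factor = 2.0^-0.93 = 0.52486
t_adjusted = 4 * 0.52486 = 2.10 hours

2.10


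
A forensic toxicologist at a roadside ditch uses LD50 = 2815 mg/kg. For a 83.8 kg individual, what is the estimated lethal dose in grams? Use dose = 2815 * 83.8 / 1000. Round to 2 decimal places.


Lethal dose calculation:
Lethal dose = LD50 * body_weight / 1000
= 2815 * 83.8 / 1000
= 235897 / 1000
= 235.90 g

235.90


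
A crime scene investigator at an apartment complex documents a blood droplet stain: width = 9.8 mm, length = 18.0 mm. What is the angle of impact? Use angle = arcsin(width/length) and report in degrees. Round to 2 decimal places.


Blood spatter impact angle calculation:
width / length = 9.8 / 18.0 = 0.544444
angle = arcsin(0.544444)
angle = 32.99 degrees

32.99


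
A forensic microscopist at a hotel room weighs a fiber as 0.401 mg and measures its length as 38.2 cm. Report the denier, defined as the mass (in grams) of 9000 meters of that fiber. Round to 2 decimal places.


Denier calculation:
Mass in grams = 0.401 mg / 1000 = 0.000401 g
Length in meters = 38.2 cm / 100 = 0.382 m
Linear density = mass / length = 0.000401 / 0.382 = 0.00104974 g/m
Denier = (g/m) * 9000 = 0.00104974 * 9000 = 9.45

9.45


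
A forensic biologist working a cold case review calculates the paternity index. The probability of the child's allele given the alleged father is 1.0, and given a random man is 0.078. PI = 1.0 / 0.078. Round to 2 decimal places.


Paternity Index calculation:
PI = P(allele|father) / P(allele|random)
PI = 1.0 / 0.078
PI = 12.82

12.82


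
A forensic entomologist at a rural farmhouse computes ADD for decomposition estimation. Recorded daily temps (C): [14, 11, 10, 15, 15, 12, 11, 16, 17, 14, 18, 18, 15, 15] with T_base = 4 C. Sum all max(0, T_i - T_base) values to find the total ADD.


Computing ADD day by day:
Day 1: max(0, 14 - 4) = 10
Day 2: max(0, 11 - 4) = 7
Day 3: max(0, 10 - 4) = 6
Day 4: max(0, 15 - 4) = 11
Day 5: max(0, 15 - 4) = 11
Day 6: max(0, 12 - 4) = 8
Day 7: max(0, 11 - 4) = 7
Day 8: max(0, 16 - 4) = 12
Day 9: max(0, 17 - 4) = 13
Day 10: max(0, 14 - 4) = 10
Day 11: max(0, 18 - 4) = 14
Day 12: max(0, 18 - 4) = 14
Day 13: max(0, 15 - 4) = 11
Day 14: max(0, 15 - 4) = 11
Total ADD = 145

145


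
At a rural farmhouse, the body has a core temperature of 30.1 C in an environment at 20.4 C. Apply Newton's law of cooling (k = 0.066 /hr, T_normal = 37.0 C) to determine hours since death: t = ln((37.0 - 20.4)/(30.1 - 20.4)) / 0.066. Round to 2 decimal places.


Using Newton's law of cooling:
t = ln((T_normal - T_ambient) / (T_body - T_ambient)) / k
T_normal - T_ambient = 16.6
T_body - T_ambient = 9.7
Ratio = 1.71134
ln(ratio) = 0.537277
t = 0.537277 / 0.066 = 8.14 hours

8.14


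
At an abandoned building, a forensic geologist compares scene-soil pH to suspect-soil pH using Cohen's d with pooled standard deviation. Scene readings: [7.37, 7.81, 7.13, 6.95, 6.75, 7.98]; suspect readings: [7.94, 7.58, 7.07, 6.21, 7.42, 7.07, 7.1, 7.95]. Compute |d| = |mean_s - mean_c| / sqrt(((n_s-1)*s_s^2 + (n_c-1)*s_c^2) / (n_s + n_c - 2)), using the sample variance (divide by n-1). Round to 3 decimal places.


Pooled-variance Cohen's d for soil pH comparison:
Scene mean = 43.99 / 6 = 7.331667
Suspect mean = 58.34 / 8 = 7.2925
Scene sample variance s_s^2 = 0.235057
Suspect sample variance s_c^2 = 0.322621
Pooled variance = ((n_s-1)*s_s^2 + (n_c-1)*s_c^2) / (n_s + n_c - 2) = 0.286136
Pooled SD = sqrt(0.286136) = 0.534917
Mean difference = 0.039167
|d| = |0.039167| / 0.534917 = 0.073

0.073


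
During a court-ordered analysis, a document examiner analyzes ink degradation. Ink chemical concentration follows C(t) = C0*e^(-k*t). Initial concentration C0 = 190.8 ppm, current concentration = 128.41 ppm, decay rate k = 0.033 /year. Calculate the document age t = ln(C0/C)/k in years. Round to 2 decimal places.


Document age estimation:
C0/C = 190.8 / 128.41 = 1.485866
ln(C0/C) = 0.395998
t = 0.395998 / 0.033 = 12.00 years

12.00


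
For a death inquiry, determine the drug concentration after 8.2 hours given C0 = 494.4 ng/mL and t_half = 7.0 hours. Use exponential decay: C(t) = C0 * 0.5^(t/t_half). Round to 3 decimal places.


Drug concentration decay:
Number of half-lives = t / t_half = 8.2 / 7.0 = 1.171429
Decay factor = 0.5^1.171429 = 0.44398136
C(t) = 494.4 * 0.44398136 = 219.504 ng/mL

219.504


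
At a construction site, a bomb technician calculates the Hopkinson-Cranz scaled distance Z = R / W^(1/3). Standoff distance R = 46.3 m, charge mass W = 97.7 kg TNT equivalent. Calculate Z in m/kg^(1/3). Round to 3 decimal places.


Scaled distance calculation:
W^(1/3) = 97.7^(1/3) = 4.605727
Z = R / W^(1/3) = 46.3 / 4.605727
Z = 10.053 m/kg^(1/3)

10.053


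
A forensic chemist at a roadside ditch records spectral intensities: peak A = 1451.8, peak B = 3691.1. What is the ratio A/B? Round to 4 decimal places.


Spectral peak ratio:
Peak A = 1451.8 counts
Peak B = 3691.1 counts
Ratio = 1451.8 / 3691.1 = 0.3933

0.3933


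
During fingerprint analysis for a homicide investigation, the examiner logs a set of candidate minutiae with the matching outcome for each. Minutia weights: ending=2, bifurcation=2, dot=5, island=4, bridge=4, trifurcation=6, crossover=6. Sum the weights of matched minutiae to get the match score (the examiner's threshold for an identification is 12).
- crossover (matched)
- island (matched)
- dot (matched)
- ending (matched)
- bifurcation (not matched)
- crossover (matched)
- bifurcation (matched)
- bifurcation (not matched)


Weighted minutiae match score:
  crossover: matched, +6 (running total 6)
  island: matched, +4 (running total 10)
  dot: matched, +5 (running total 15)
  ending: matched, +2 (running total 17)
  bifurcation: not matched, +0
  crossover: matched, +6 (running total 23)
  bifurcation: matched, +2 (running total 25)
  bifurcation: not matched, +0
Total score = 25
Threshold = 12; verdict = identification

25


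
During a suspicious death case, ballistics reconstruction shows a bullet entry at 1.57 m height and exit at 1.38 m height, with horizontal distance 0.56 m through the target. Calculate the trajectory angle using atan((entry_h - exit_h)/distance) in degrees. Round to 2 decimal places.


Bullet trajectory angle:
Height difference = 1.57 - 1.38 = 0.19 m
angle = atan(0.19 / 0.56)
angle = atan(0.339286)
angle = 18.74 degrees

18.74


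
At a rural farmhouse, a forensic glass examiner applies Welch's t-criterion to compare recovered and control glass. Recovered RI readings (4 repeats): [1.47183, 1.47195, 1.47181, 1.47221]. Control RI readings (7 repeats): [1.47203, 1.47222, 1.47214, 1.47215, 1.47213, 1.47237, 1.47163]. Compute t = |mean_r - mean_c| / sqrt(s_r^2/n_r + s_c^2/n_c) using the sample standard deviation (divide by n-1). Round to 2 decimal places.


Welch's t-criterion for glass RI comparison:
Recovered mean = sum / n_r = 5.8878 / 4 = 1.47195
Control mean = sum / n_c = 10.30467 / 7 = 1.4720957
Recovered sample variance s_r^2 = 3.38667e-08
Control sample variance s_c^2 = 5.29952e-08
Welch SE (unpooled) = sqrt(s_r^2/n_r + s_c^2/n_c) = sqrt(8.46667e-09 + 7.57075e-09) = sqrt(1.60374e-08) = 0.000126639
|mean_r - mean_c| = 0.000145714
t = 0.000145714 / 0.000126639 = 1.15

1.15


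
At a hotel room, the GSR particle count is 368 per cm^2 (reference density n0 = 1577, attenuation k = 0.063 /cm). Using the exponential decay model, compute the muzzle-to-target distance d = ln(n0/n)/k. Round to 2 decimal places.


GSR distance calculation:
n0/n = 1577 / 368 = 4.285326
ln(n0/n) = 1.455197
d = 1.455197 / 0.063 = 23.10 cm

23.10


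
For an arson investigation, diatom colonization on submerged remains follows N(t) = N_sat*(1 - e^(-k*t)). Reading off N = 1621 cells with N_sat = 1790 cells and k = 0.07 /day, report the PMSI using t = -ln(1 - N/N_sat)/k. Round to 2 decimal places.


PMSI from diatom colonization curve:
N / N_sat = 1621 / 1790 = 0.905587
1 - N/N_sat = 0.094413
ln(1 - N/N_sat) = -2.360077
t = -ln(1 - N/N_sat) / k = -(-2.360077) / 0.07 = 33.72 days

33.72


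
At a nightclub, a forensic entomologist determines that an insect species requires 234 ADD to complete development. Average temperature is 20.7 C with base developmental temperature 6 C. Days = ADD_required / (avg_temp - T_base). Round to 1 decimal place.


Insect development time:
Effective temperature = avg_temp - T_base = 20.7 - 6 = 14.7 C
Days = ADD / effective_temp = 234 / 14.7 = 15.9 days

15.9


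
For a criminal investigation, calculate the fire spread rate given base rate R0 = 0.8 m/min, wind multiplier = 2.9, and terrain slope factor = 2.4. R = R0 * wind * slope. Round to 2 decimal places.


Fire spread rate calculation:
R = R0 * wind_factor * slope_factor
= 0.8 * 2.9 * 2.4
= 2.32 * 2.4
= 5.57 m/min

5.57


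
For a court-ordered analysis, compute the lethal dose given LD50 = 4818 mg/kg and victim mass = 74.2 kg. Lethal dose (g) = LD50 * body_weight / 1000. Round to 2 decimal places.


Lethal dose calculation:
Lethal dose = LD50 * body_weight / 1000
= 4818 * 74.2 / 1000
= 357495.6 / 1000
= 357.50 g

357.50


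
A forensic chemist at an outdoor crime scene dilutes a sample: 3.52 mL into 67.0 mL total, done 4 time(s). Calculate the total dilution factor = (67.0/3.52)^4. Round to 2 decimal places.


Dilution factor calculation:
Single dilution = V_total / V_sample = 67.0 / 3.52 ≈ 19.034091
Number of dilutions = 4
Total DF = (67.0 / 3.52)^4 (full precision, rounded at the end) = 131258.84

131258.84


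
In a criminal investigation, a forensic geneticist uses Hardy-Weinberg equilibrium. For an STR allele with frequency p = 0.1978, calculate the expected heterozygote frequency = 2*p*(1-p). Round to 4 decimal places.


Hardy-Weinberg heterozygote frequency:
q = 1 - p = 1 - 0.1978 = 0.8022
2pq = 2 * 0.1978 * 0.8022 = 0.3174

0.3174


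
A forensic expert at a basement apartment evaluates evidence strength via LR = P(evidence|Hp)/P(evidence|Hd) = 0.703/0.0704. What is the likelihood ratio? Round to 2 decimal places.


Likelihood ratio calculation:
LR = P(E|Hp) / P(E|Hd)
LR = 0.703 / 0.0704
LR = 9.99

9.99


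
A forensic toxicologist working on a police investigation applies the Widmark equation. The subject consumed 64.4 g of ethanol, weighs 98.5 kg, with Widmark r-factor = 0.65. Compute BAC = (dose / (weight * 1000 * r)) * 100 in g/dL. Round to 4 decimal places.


Applying the Widmark formula:
BAC = (dose_g / (body_wt * 1000 * r)) * 100
Denominator = 98.5 * 1000 * 0.65 = 64025
BAC = (64.4 / 64025) * 100
BAC = 0.1006 g/dL

0.1006


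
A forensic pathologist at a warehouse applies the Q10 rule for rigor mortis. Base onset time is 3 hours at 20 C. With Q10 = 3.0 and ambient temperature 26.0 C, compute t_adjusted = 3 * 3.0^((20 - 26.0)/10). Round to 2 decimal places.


Rigor mortis time adjustment:
Exponent = (T_ref - T_actual) / 10 = (20 - 26.0) / 10 = -0.6
Q10 factor = 3.0^-0.6 = 0.51728
t_adjusted = 3 * 0.51728 = 1.55 hours

1.55


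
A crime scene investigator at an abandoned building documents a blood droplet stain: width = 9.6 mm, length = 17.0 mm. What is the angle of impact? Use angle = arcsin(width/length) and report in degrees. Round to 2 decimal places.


Blood spatter impact angle calculation:
width / length = 9.6 / 17.0 = 0.564706
angle = arcsin(0.564706)
angle = 34.38 degrees

34.38


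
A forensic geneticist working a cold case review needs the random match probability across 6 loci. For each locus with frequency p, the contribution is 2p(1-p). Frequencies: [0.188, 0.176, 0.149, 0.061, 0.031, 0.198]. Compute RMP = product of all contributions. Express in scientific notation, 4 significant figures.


Computing RMP for 6 loci:
Locus 1: 2 * 0.188 * 0.812 = 0.305312
Locus 2: 2 * 0.176 * 0.824 = 0.290048
Locus 3: 2 * 0.149 * 0.851 = 0.253598
Locus 4: 2 * 0.061 * 0.939 = 0.114558
Locus 5: 2 * 0.031 * 0.969 = 0.060078
Locus 6: 2 * 0.198 * 0.802 = 0.317592
RMP = 4.909e-05

4.909e-05


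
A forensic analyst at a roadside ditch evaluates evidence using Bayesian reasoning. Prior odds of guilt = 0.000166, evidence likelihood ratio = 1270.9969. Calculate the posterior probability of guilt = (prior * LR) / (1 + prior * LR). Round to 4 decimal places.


Bayesian evidence evaluation:
Posterior odds = prior_odds * LR = 0.000166 * 1270.9969 = 0.2109855
Posterior probability = posterior_odds / (1 + posterior_odds)
= 0.2109855 / (1 + 0.2109855)
= 0.2109855 / 1.2109855
= 0.1742

0.1742


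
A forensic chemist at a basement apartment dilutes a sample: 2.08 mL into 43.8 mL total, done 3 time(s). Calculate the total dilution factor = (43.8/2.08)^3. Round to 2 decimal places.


Dilution factor calculation:
Single dilution = V_total / V_sample = 43.8 / 2.08 ≈ 21.057692
Number of dilutions = 3
Total DF = (43.8 / 2.08)^3 (full precision, rounded at the end) = 9337.54

9337.54


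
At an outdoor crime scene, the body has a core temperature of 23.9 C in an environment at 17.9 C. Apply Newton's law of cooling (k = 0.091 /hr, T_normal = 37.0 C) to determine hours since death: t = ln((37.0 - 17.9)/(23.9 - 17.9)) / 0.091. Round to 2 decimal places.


Using Newton's law of cooling:
t = ln((T_normal - T_ambient) / (T_body - T_ambient)) / k
T_normal - T_ambient = 19.1
T_body - T_ambient = 6.0
Ratio = 3.183333
ln(ratio) = 1.157929
t = 1.157929 / 0.091 = 12.72 hours

12.72


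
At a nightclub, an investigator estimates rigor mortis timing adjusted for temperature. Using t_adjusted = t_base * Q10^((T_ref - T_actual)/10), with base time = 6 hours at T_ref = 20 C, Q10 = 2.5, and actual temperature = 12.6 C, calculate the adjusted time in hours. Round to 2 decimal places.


Rigor mortis time adjustment:
Exponent = (T_ref - T_actual) / 10 = (20 - 12.6) / 10 = 0.74
Q10 factor = 2.5^0.74 = 1.97004
t_adjusted = 6 * 1.97004 = 11.82 hours

11.82


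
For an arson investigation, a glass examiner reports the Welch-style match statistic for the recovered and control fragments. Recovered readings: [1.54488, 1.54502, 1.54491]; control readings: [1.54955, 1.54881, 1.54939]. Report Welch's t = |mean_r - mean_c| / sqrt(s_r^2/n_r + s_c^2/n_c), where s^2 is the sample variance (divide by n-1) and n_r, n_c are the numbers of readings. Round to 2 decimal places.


Welch's t-criterion for glass RI comparison:
Recovered mean = sum / n_r = 4.63481 / 3 = 1.5449367
Control mean = sum / n_c = 4.64775 / 3 = 1.54925
Recovered sample variance s_r^2 = 5.43333e-09
Control sample variance s_c^2 = 1.516e-07
Welch SE (unpooled) = sqrt(s_r^2/n_r + s_c^2/n_c) = sqrt(1.81111e-09 + 5.05333e-08) = sqrt(5.23444e-08) = 0.000228789
|mean_r - mean_c| = 0.00431333
t = 0.00431333 / 0.000228789 = 18.85

18.85


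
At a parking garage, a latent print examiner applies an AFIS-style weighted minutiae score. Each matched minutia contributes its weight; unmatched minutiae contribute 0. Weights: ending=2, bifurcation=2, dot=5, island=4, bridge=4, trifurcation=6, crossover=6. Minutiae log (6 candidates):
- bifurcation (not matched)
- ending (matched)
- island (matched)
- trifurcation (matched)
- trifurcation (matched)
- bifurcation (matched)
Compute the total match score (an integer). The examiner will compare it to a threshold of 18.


Weighted minutiae match score:
  bifurcation: not matched, +0
  ending: matched, +2 (running total 2)
  island: matched, +4 (running total 6)
  trifurcation: matched, +6 (running total 12)
  trifurcation: matched, +6 (running total 18)
  bifurcation: matched, +2 (running total 20)
Total score = 20
Threshold = 18; verdict = identification

20


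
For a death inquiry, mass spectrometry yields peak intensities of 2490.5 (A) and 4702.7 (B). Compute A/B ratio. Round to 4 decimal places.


Spectral peak ratio:
Peak A = 2490.5 counts
Peak B = 4702.7 counts
Ratio = 2490.5 / 4702.7 = 0.5296

0.5296


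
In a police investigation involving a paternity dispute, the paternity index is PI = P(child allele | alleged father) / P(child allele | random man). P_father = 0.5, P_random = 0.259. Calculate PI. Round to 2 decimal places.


Paternity Index calculation:
PI = P(allele|father) / P(allele|random)
PI = 0.5 / 0.259
PI = 1.93

1.93


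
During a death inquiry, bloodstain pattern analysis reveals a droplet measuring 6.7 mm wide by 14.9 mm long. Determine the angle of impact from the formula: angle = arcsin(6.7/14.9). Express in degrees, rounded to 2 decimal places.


Blood spatter impact angle calculation:
width / length = 6.7 / 14.9 = 0.449664
angle = arcsin(0.449664)
angle = 26.72 degrees

26.72


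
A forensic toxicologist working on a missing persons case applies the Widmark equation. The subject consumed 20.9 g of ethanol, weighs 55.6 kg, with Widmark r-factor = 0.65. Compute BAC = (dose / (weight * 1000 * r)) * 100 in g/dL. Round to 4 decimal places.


Applying the Widmark formula:
BAC = (dose_g / (body_wt * 1000 * r)) * 100
Denominator = 55.6 * 1000 * 0.65 = 36140
BAC = (20.9 / 36140) * 100
BAC = 0.0578 g/dL

0.0578


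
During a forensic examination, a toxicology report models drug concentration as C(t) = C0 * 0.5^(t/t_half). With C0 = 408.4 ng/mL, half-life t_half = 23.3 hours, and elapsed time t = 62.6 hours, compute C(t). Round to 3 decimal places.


Drug concentration decay:
Number of half-lives = t / t_half = 62.6 / 23.3 = 2.686695
Decay factor = 0.5^2.686695 = 0.15531887
C(t) = 408.4 * 0.15531887 = 63.432 ng/mL

63.432


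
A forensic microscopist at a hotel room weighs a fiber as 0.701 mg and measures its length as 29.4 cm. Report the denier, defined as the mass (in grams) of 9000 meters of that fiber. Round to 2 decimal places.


Denier calculation:
Mass in grams = 0.701 mg / 1000 = 0.000701 g
Length in meters = 29.4 cm / 100 = 0.294 m
Linear density = mass / length = 0.000701 / 0.294 = 0.00238435 g/m
Denier = (g/m) * 9000 = 0.00238435 * 9000 = 21.46

21.46


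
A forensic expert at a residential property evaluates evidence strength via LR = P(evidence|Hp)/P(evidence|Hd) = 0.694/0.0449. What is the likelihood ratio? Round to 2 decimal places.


Likelihood ratio calculation:
LR = P(E|Hp) / P(E|Hd)
LR = 0.694 / 0.0449
LR = 15.46

15.46


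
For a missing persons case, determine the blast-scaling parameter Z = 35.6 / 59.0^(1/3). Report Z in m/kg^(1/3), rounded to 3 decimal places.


Scaled distance calculation:
W^(1/3) = 59.0^(1/3) = 3.892996
Z = R / W^(1/3) = 35.6 / 3.892996
Z = 9.145 m/kg^(1/3)

9.145


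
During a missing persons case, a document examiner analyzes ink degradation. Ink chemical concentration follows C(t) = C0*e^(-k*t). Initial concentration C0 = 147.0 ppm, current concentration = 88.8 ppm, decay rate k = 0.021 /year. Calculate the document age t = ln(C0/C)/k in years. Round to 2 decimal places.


Document age estimation:
C0/C = 147.0 / 88.8 = 1.655405
ln(C0/C) = 0.504046
t = 0.504046 / 0.021 = 24.00 years

24.00


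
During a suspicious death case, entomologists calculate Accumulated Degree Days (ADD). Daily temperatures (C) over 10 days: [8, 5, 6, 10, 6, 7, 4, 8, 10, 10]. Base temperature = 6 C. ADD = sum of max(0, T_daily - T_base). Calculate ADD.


Computing ADD day by day:
Day 1: max(0, 8 - 6) = 2
Day 2: max(0, 5 - 6) = 0
Day 3: max(0, 6 - 6) = 0
Day 4: max(0, 10 - 6) = 4
Day 5: max(0, 6 - 6) = 0
Day 6: max(0, 7 - 6) = 1
Day 7: max(0, 4 - 6) = 0
Day 8: max(0, 8 - 6) = 2
Day 9: max(0, 10 - 6) = 4
Day 10: max(0, 10 - 6) = 4
Total ADD = 17

17


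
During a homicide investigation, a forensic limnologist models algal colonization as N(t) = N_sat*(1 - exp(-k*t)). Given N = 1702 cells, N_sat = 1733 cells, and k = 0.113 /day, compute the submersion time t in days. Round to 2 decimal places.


PMSI from diatom colonization curve:
N / N_sat = 1702 / 1733 = 0.982112
1 - N/N_sat = 0.017888
ln(1 - N/N_sat) = -4.023625
t = -ln(1 - N/N_sat) / k = -(-4.023625) / 0.113 = 35.61 days

35.61


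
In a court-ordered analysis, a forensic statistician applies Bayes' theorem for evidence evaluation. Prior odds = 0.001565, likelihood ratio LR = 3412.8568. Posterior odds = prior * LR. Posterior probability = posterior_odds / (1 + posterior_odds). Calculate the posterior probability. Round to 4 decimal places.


Bayesian evidence evaluation:
Posterior odds = prior_odds * LR = 0.001565 * 3412.8568 = 5.341121
Posterior probability = posterior_odds / (1 + posterior_odds)
= 5.341121 / (1 + 5.341121)
= 5.341121 / 6.341121
= 0.8423

0.8423


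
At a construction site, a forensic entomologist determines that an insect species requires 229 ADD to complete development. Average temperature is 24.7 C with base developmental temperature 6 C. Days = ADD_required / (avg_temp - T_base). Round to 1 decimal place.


Insect development time:
Effective temperature = avg_temp - T_base = 24.7 - 6 = 18.7 C
Days = ADD / effective_temp = 229 / 18.7 = 12.2 days

12.2


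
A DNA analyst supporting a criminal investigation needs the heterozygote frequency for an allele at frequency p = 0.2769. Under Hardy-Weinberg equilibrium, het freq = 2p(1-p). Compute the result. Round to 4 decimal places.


Hardy-Weinberg heterozygote frequency:
q = 1 - p = 1 - 0.2769 = 0.7231
2pq = 2 * 0.2769 * 0.7231 = 0.4005

0.4005


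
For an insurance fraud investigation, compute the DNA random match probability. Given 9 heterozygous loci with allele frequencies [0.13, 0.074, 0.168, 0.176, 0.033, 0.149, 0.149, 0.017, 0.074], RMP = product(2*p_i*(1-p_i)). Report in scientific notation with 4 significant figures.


Computing RMP for 9 loci:
Locus 1: 2 * 0.13 * 0.87 = 0.2262
Locus 2: 2 * 0.074 * 0.926 = 0.137048
Locus 3: 2 * 0.168 * 0.832 = 0.279552
Locus 4: 2 * 0.176 * 0.824 = 0.290048
Locus 5: 2 * 0.033 * 0.967 = 0.063822
Locus 6: 2 * 0.149 * 0.851 = 0.253598
Locus 7: 2 * 0.149 * 0.851 = 0.253598
Locus 8: 2 * 0.017 * 0.983 = 0.033422
Locus 9: 2 * 0.074 * 0.926 = 0.137048
RMP = 4.726e-08

4.726e-08


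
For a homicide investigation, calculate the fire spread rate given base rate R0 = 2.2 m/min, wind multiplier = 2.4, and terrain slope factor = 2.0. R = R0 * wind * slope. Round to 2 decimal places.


Fire spread rate calculation:
R = R0 * wind_factor * slope_factor
= 2.2 * 2.4 * 2.0
= 5.28 * 2.0
= 10.56 m/min

10.56


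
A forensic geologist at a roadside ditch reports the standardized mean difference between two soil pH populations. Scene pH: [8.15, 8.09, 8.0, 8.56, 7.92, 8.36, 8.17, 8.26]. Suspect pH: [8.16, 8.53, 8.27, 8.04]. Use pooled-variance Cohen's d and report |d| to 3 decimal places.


Pooled-variance Cohen's d for soil pH comparison:
Scene mean = 65.51 / 8 = 8.18875
Suspect mean = 33 / 4 = 8.25
Scene sample variance s_s^2 = 0.04167
Suspect sample variance s_c^2 = 0.043667
Pooled variance = ((n_s-1)*s_s^2 + (n_c-1)*s_c^2) / (n_s + n_c - 2) = 0.042269
Pooled SD = sqrt(0.042269) = 0.205594
Mean difference = -0.06125
|d| = |-0.06125| / 0.205594 = 0.298

0.298


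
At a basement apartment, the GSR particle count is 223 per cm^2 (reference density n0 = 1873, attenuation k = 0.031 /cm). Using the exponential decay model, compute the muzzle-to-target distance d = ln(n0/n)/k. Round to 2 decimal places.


GSR distance calculation:
n0/n = 1873 / 223 = 8.399103
ln(n0/n) = 2.128125
d = 2.128125 / 0.031 = 68.65 cm

68.65


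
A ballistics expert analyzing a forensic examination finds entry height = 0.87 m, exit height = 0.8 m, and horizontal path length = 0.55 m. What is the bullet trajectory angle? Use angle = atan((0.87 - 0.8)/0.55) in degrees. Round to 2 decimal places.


Bullet trajectory angle:
Height difference = 0.87 - 0.8 = 0.07 m
angle = atan(0.07 / 0.55)
angle = atan(0.127273)
angle = 7.25 degrees

7.25


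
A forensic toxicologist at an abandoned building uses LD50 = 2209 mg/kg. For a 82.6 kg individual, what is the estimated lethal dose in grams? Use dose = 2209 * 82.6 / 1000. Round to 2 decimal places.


Lethal dose calculation:
Lethal dose = LD50 * body_weight / 1000
= 2209 * 82.6 / 1000
= 182463.4 / 1000
= 182.46 g

182.46


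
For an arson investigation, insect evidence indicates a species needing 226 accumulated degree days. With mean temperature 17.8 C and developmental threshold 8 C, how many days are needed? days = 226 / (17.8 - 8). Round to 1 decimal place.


Insect development time:
Effective temperature = avg_temp - T_base = 17.8 - 8 = 9.8 C
Days = ADD / effective_temp = 226 / 9.8 = 23.1 days

23.1


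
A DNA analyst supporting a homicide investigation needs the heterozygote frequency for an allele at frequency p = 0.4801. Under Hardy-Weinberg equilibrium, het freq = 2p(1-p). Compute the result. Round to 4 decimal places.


Hardy-Weinberg heterozygote frequency:
q = 1 - p = 1 - 0.4801 = 0.5199
2pq = 2 * 0.4801 * 0.5199 = 0.4992

0.4992


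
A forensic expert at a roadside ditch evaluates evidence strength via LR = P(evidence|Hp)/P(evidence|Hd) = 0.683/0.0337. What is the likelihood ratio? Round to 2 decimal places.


Likelihood ratio calculation:
LR = P(E|Hp) / P(E|Hd)
LR = 0.683 / 0.0337
LR = 20.27

20.27


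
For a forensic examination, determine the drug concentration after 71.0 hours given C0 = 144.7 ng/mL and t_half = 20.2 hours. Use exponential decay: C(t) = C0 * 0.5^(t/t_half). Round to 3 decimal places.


Drug concentration decay:
Number of half-lives = t / t_half = 71.0 / 20.2 = 3.514851
Decay factor = 0.5^3.514851 = 0.08748315
C(t) = 144.7 * 0.08748315 = 12.659 ng/mL

12.659


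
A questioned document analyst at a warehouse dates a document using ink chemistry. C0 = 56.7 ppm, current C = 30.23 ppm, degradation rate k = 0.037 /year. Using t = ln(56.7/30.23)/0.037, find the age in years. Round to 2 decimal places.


Document age estimation:
C0/C = 56.7 / 30.23 = 1.87562
ln(C0/C) = 0.628939
t = 0.628939 / 0.037 = 17.00 years

17.00


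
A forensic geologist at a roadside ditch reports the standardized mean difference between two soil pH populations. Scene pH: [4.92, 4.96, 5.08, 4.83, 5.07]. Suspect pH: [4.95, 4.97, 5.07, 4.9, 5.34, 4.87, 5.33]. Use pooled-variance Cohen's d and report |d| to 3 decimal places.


Pooled-variance Cohen's d for soil pH comparison:
Scene mean = 24.86 / 5 = 4.972
Suspect mean = 35.43 / 7 = 5.061429
Scene sample variance s_s^2 = 0.01107
Suspect sample variance s_c^2 = 0.038881
Pooled variance = ((n_s-1)*s_s^2 + (n_c-1)*s_c^2) / (n_s + n_c - 2) = 0.027757
Pooled SD = sqrt(0.027757) = 0.166604
Mean difference = -0.089429
|d| = |-0.089429| / 0.166604 = 0.537

0.537


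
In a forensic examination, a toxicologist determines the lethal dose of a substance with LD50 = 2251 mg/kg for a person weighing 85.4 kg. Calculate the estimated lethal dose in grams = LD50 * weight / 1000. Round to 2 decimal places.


Lethal dose calculation:
Lethal dose = LD50 * body_weight / 1000
= 2251 * 85.4 / 1000
= 192235.4 / 1000
= 192.24 g

192.24


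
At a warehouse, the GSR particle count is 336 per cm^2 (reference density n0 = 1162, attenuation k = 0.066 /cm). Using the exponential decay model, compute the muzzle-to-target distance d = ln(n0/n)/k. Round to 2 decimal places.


GSR distance calculation:
n0/n = 1162 / 336 = 3.458333
ln(n0/n) = 1.240787
d = 1.240787 / 0.066 = 18.80 cm

18.80


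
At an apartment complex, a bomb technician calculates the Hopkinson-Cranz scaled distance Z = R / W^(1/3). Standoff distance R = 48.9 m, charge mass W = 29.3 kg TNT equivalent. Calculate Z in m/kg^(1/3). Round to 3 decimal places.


Scaled distance calculation:
W^(1/3) = 29.3^(1/3) = 3.082875
Z = R / W^(1/3) = 48.9 / 3.082875
Z = 15.862 m/kg^(1/3)

15.862


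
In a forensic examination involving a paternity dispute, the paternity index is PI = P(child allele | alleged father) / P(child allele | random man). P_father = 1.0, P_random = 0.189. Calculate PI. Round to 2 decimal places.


Paternity Index calculation:
PI = P(allele|father) / P(allele|random)
PI = 1.0 / 0.189
PI = 5.29

5.29


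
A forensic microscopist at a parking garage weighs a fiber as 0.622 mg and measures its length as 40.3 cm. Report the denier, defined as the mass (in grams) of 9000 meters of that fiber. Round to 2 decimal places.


Denier calculation:
Mass in grams = 0.622 mg / 1000 = 0.000622 g
Length in meters = 40.3 cm / 100 = 0.403 m
Linear density = mass / length = 0.000622 / 0.403 = 0.00154342 g/m
Denier = (g/m) * 9000 = 0.00154342 * 9000 = 13.89

13.89


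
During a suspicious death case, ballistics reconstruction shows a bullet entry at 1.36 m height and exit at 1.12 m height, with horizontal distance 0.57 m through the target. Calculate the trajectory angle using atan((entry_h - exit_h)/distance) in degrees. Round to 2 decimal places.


Bullet trajectory angle:
Height difference = 1.36 - 1.12 = 0.24 m
angle = atan(0.24 / 0.57)
angle = atan(0.421053)
angle = 22.83 degrees

22.83


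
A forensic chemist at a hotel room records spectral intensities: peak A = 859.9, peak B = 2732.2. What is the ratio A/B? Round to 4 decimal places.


Spectral peak ratio:
Peak A = 859.9 counts
Peak B = 2732.2 counts
Ratio = 859.9 / 2732.2 = 0.3147

0.3147


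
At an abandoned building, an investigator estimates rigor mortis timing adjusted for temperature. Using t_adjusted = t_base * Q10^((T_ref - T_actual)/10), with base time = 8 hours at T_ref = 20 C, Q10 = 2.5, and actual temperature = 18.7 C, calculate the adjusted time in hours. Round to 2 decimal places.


Rigor mortis time adjustment:
Exponent = (T_ref - T_actual) / 10 = (20 - 18.7) / 10 = 0.13
Q10 factor = 2.5^0.13 = 1.1265
t_adjusted = 8 * 1.1265 = 9.01 hours

9.01


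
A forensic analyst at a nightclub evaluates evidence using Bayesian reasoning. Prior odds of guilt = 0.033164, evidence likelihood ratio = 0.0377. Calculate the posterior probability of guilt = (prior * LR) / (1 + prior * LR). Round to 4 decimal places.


Bayesian evidence evaluation:
Posterior odds = prior_odds * LR = 0.033164 * 0.0377 = 0.001250283
Posterior probability = posterior_odds / (1 + posterior_odds)
= 0.001250283 / (1 + 0.001250283)
= 0.001250283 / 1.001250283
= 0.0012

0.0012


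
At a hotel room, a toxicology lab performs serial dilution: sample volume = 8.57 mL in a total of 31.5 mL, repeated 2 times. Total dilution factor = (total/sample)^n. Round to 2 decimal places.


Dilution factor calculation:
Single dilution = V_total / V_sample = 31.5 / 8.57 ≈ 3.675613
Number of dilutions = 2
Total DF = (31.5 / 8.57)^2 (full precision, rounded at the end) = 13.51

13.51


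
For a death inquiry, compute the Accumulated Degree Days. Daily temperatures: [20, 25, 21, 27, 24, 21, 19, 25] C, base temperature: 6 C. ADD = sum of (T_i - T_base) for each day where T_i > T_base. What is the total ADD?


Computing ADD day by day:
Day 1: max(0, 20 - 6) = 14
Day 2: max(0, 25 - 6) = 19
Day 3: max(0, 21 - 6) = 15
Day 4: max(0, 27 - 6) = 21
Day 5: max(0, 24 - 6) = 18
Day 6: max(0, 21 - 6) = 15
Day 7: max(0, 19 - 6) = 13
Day 8: max(0, 25 - 6) = 19
Total ADD = 134

134


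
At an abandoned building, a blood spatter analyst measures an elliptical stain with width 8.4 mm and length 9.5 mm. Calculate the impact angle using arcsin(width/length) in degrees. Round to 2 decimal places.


Blood spatter impact angle calculation:
width / length = 8.4 / 9.5 = 0.884211
angle = arcsin(0.884211)
angle = 62.15 degrees

62.15


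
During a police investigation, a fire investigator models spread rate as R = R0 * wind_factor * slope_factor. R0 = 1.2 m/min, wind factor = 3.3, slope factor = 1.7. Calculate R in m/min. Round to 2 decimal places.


Fire spread rate calculation:
R = R0 * wind_factor * slope_factor
= 1.2 * 3.3 * 1.7
= 3.96 * 1.7
= 6.73 m/min

6.73


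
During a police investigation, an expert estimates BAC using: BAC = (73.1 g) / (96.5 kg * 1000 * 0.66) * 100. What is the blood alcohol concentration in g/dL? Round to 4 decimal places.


Applying the Widmark formula:
BAC = (dose_g / (body_wt * 1000 * r)) * 100
Denominator = 96.5 * 1000 * 0.66 = 63690
BAC = (73.1 / 63690) * 100
BAC = 0.1148 g/dL

0.1148


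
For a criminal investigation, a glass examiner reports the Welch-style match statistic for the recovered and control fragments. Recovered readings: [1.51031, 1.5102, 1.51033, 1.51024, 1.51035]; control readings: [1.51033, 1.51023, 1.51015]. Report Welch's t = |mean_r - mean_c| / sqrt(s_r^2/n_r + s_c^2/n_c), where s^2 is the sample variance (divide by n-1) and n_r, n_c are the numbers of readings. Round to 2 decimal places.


Welch's t-criterion for glass RI comparison:
Recovered mean = sum / n_r = 7.55143 / 5 = 1.510286
Control mean = sum / n_c = 4.53071 / 3 = 1.5102367
Recovered sample variance s_r^2 = 4.03e-09
Control sample variance s_c^2 = 8.13333e-09
Welch SE (unpooled) = sqrt(s_r^2/n_r + s_c^2/n_c) = sqrt(8.06e-10 + 2.71111e-09) = sqrt(3.51711e-09) = 5.93052e-05
|mean_r - mean_c| = 4.93333e-05
t = 4.93333e-05 / 5.93052e-05 = 0.83

0.83


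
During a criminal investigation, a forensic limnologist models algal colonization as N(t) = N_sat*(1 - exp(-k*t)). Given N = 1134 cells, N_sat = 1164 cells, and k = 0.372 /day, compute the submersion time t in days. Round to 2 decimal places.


PMSI from diatom colonization curve:
N / N_sat = 1134 / 1164 = 0.974227
1 - N/N_sat = 0.025773
ln(1 - N/N_sat) = -3.658428
t = -ln(1 - N/N_sat) / k = -(-3.658428) / 0.372 = 9.83 days

9.83


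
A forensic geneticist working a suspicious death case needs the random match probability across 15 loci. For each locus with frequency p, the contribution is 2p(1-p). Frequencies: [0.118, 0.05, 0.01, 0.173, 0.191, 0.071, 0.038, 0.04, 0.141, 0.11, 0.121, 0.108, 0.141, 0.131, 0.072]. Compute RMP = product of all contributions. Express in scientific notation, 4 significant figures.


Computing RMP for 15 loci:
Locus 1: 2 * 0.118 * 0.882 = 0.208152
Locus 2: 2 * 0.05 * 0.95 = 0.095
Locus 3: 2 * 0.01 * 0.99 = 0.0198
Locus 4: 2 * 0.173 * 0.827 = 0.286142
Locus 5: 2 * 0.191 * 0.809 = 0.309038
Locus 6: 2 * 0.071 * 0.929 = 0.131918
Locus 7: 2 * 0.038 * 0.962 = 0.073112
Locus 8: 2 * 0.04 * 0.96 = 0.0768
Locus 9: 2 * 0.141 * 0.859 = 0.242238
Locus 10: 2 * 0.11 * 0.89 = 0.1958
Locus 11: 2 * 0.121 * 0.879 = 0.212718
Locus 12: 2 * 0.108 * 0.892 = 0.192672
Locus 13: 2 * 0.141 * 0.859 = 0.242238
Locus 14: 2 * 0.131 * 0.869 = 0.227678
Locus 15: 2 * 0.072 * 0.928 = 0.133632
RMP = 3.674e-13

3.674e-13


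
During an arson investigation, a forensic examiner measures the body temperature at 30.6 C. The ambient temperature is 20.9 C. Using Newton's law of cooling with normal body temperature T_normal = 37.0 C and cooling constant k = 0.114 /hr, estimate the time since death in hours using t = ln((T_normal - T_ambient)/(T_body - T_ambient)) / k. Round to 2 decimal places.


Using Newton's law of cooling:
t = ln((T_normal - T_ambient) / (T_body - T_ambient)) / k
T_normal - T_ambient = 16.1
T_body - T_ambient = 9.7
Ratio = 1.659794
ln(ratio) = 0.506693
t = 0.506693 / 0.114 = 4.44 hours

4.44


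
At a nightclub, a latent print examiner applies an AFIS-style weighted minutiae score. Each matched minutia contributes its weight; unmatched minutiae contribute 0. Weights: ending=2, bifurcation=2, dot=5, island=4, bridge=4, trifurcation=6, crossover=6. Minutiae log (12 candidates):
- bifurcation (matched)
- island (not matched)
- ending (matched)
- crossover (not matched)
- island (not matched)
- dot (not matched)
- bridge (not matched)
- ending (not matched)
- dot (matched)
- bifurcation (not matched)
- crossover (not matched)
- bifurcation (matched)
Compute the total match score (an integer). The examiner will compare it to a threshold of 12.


Weighted minutiae match score:
  bifurcation: matched, +2 (running total 2)
  island: not matched, +0
  ending: matched, +2 (running total 4)
  crossover: not matched, +0
  island: not matched, +0
  dot: not matched, +0
  bridge: not matched, +0
  ending: not matched, +0
  dot: matched, +5 (running total 9)
  bifurcation: not matched, +0
  crossover: not matched, +0
  bifurcation: matched, +2 (running total 11)
Total score = 11
Threshold = 12; verdict = inconclusive

11


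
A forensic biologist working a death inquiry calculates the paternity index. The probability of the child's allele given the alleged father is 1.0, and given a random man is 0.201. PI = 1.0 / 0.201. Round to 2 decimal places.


Paternity Index calculation:
PI = P(allele|father) / P(allele|random)
PI = 1.0 / 0.201
PI = 4.98

4.98


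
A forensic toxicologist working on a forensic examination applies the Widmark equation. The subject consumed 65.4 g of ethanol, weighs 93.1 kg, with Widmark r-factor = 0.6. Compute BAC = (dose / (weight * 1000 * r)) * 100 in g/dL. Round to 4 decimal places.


Applying the Widmark formula:
BAC = (dose_g / (body_wt * 1000 * r)) * 100
Denominator = 93.1 * 1000 * 0.6 = 55860
BAC = (65.4 / 55860) * 100
BAC = 0.1171 g/dL

0.1171


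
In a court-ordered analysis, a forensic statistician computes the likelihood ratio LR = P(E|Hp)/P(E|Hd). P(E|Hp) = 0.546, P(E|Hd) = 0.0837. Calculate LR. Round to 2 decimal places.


Likelihood ratio calculation:
LR = P(E|Hp) / P(E|Hd)
LR = 0.546 / 0.0837
LR = 6.52

6.52


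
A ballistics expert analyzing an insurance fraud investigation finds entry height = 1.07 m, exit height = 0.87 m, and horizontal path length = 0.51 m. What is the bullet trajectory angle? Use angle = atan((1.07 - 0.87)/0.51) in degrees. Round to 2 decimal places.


Bullet trajectory angle:
Height difference = 1.07 - 0.87 = 0.2 m
angle = atan(0.2 / 0.51)
angle = atan(0.392157)
angle = 21.41 degrees

21.41


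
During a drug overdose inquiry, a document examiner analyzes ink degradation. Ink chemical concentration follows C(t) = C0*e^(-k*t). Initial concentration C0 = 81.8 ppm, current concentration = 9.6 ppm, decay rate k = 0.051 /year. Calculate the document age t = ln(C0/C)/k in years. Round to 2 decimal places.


Document age estimation:
C0/C = 81.8 / 9.6 = 8.520833
ln(C0/C) = 2.142514
t = 2.142514 / 0.051 = 42.01 years

42.01
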